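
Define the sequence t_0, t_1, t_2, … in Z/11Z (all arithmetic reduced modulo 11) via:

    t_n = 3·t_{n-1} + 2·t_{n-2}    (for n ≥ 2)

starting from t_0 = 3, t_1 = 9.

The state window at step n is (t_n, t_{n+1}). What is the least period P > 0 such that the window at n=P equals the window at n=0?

n=0: window = (3, 9)
n=1: window = (9, 0)
n=2: window = (0, 7)
n=3: window = (7, 10)
n=4: window = (10, 0)
n=5: window = (0, 9)
n=6: window = (9, 5)
n=7: window = (5, 0)
n=8: window = (0, 10)
n=9: window = (10, 8)
n=10: window = (8, 0)
n=11: window = (0, 5)
n=12: window = (5, 4)
n=13: window = (4, 0)
n=14: window = (0, 8)
n=15: window = (8, 2)
n=16: window = (2, 0)
n=17: window = (0, 4)
n=18: window = (4, 1)
n=19: window = (1, 0)
n=20: window = (0, 2)
n=21: window = (2, 6)
n=22: window = (6, 0)
n=23: window = (0, 1)
n=24: window = (1, 3)
n=25: window = (3, 0)
n=26: window = (0, 6)
n=27: window = (6, 7)
n=28: window = (7, 0)
n=29: window = (0, 3)
n=30: window = (3, 9)
window at n=30 equals window at n=0 → period = 30

30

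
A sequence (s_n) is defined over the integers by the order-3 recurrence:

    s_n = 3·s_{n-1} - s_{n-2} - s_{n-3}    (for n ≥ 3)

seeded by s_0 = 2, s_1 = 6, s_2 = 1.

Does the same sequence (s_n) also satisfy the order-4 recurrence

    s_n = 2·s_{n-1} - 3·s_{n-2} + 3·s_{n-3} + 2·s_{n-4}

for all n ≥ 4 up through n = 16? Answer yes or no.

Terms s_0..s_16: 2, 6, 1, -5, -22, -62, -159, -393, -958, -2322, -5615, -13565, -32758, -79094, -190959, -461025, -1113022
n=4: candidate gives 9, actual s_4 = -22 ✗

no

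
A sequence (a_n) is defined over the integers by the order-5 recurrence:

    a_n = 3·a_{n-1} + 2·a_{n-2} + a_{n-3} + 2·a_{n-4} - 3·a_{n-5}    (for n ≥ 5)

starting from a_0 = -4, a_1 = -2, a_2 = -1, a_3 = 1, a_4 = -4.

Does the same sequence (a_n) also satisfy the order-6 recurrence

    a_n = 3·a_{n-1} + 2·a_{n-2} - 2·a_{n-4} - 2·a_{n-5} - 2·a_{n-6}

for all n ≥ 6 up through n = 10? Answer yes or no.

no

Terms a_0..a_10: -4, -2, -1, 1, -4, -3, -12, -41, -161, -571, -2091
n=6: candidate gives -3, actual a_6 = -12 ✗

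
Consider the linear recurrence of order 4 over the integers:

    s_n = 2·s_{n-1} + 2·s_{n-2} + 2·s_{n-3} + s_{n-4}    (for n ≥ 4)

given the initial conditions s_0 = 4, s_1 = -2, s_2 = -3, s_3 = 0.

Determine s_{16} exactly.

s_4 = 2·0 + 2·-3 + 2·-2 + 1·4 = -6
s_5 = 2·-6 + 2·0 + 2·-3 + 1·-2 = -20
s_6 = 2·-20 + 2·-6 + 2·0 + 1·-3 = -55
s_7 = 2·-55 + 2·-20 + 2·-6 + 1·0 = -162
s_8 = 2·-162 + 2·-55 + 2·-20 + 1·-6 = -480
s_9 = 2·-480 + 2·-162 + 2·-55 + 1·-20 = -1414
s_10 = 2·-1414 + 2·-480 + 2·-162 + 1·-55 = -4167
s_11 = 2·-4167 + 2·-1414 + 2·-480 + 1·-162 = -12284
s_12 = 2·-12284 + 2·-4167 + 2·-1414 + 1·-480 = -36210
s_13 = 2·-36210 + 2·-12284 + 2·-4167 + 1·-1414 = -106736
s_14 = 2·-106736 + 2·-36210 + 2·-12284 + 1·-4167 = -314627
s_15 = 2·-314627 + 2·-106736 + 2·-36210 + 1·-12284 = -927430
s_16 = 2·-927430 + 2·-314627 + 2·-106736 + 1·-36210 = -2733796

-2733796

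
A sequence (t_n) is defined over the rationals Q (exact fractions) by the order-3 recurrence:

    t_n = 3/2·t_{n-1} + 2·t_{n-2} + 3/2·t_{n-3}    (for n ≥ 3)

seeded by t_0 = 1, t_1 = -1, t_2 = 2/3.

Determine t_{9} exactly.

13103/128

t_3 = 3/2·2/3 + 2·-1 + 3/2·1 = 1/2
t_4 = 3/2·1/2 + 2·2/3 + 3/2·-1 = 7/12
t_5 = 3/2·7/12 + 2·1/2 + 3/2·2/3 = 23/8
t_6 = 3/2·23/8 + 2·7/12 + 3/2·1/2 = 299/48
t_7 = 3/2·299/48 + 2·23/8 + 3/2·7/12 = 511/32
t_8 = 3/2·511/32 + 2·299/48 + 3/2·23/8 = 7819/192
t_9 = 3/2·7819/192 + 2·511/32 + 3/2·299/48 = 13103/128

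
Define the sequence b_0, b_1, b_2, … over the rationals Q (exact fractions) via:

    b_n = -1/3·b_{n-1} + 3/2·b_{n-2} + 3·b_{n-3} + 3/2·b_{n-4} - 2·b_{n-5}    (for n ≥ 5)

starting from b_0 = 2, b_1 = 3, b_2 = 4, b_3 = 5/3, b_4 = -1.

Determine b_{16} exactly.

b_5 = -1/3·-1 + 3/2·5/3 + 3·4 + 3/2·3 + -2·2 = 46/3
b_6 = -1/3·46/3 + 3/2·-1 + 3·5/3 + 3/2·4 + -2·3 = -29/18
b_7 = -1/3·-29/18 + 3/2·46/3 + 3·-1 + 3/2·5/3 + -2·4 = 406/27
b_8 = -1/3·406/27 + 3/2·-29/18 + 3·46/3 + 3/2·-1 + -2·5/3 = 10931/324
b_9 = -1/3·10931/324 + 3/2·406/27 + 3·-29/18 + 3/2·46/3 + -2·-1 = 30595/972
b_10 = -1/3·30595/972 + 3/2·10931/324 + 3·406/27 + 3/2·-29/18 + -2·46/3 = 304093/5832
b_11 = -1/3·304093/5832 + 3/2·30595/972 + 3·10931/324 + 3/2·406/27 + -2·-29/18 = 1371901/8748
b_12 = -1/3·1371901/8748 + 3/2·304093/5832 + 3·30595/972 + 3/2·10931/324 + -2·406/27 = 14791097/104976
b_13 = -1/3·14791097/104976 + 3/2·1371901/8748 + 3·304093/5832 + 3/2·30595/972 + -2·10931/324 = 102173929/314928
b_14 = -1/3·102173929/314928 + 3/2·14791097/104976 + 3·1371901/8748 + 3/2·304093/5832 + -2·30595/972 = 1112839447/1889568
b_15 = -1/3·1112839447/1889568 + 3/2·102173929/314928 + 3·14791097/104976 + 3/2·1371901/8748 + -2·304093/5832 = 2392172665/2834352
b_16 = -1/3·2392172665/2834352 + 3/2·1112839447/1889568 + 3·102173929/314928 + 3/2·14791097/104976 + -2·1371901/8748 = 50102898371/34012224

50102898371/34012224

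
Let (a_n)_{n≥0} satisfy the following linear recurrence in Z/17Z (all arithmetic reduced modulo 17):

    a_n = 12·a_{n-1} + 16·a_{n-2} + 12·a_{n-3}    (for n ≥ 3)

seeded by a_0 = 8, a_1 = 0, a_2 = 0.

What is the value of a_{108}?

5

a_3 = 12·0 + 16·0 + 12·8 = 11
a_4 = 12·11 + 16·0 + 12·0 = 13
a_5 = 12·13 + 16·11 + 12·0 = 9
a_6 = 12·9 + 16·13 + 12·11 = 6
a_7 = 12·6 + 16·9 + 12·13 = 15
a_8 = 12·15 + 16·6 + 12·9 = 10
a_9 = 12·10 + 16·15 + 12·6 = 7
a_10 = 12·7 + 16·10 + 12·15 = 16
a_11 = 12·16 + 16·7 + 12·10 = 16
a_12 = 12·16 + 16·16 + 12·7 = 5
a_13 = 12·5 + 16·16 + 12·16 = 15
a_14 = 12·15 + 16·5 + 12·16 = 10
a_15 = 12·10 + 16·15 + 12·5 = 12
a_16 = 12·12 + 16·10 + 12·15 = 8
a_17 = 12·8 + 16·12 + 12·10 = 0
a_18 = 12·0 + 16·8 + 12·12 = 0
(a_16, a_17, a_18) = (8, 0, 0) = (a_0, a_1, a_2), so the sequence has period 16.
108 ≡ 12 (mod 16), hence a_108 = a_12 = 5.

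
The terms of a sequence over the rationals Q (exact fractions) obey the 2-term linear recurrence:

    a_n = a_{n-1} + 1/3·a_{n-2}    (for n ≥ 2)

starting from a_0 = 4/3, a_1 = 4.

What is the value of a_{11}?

27272/729

a_2 = 1·4 + 1/3·4/3 = 40/9
a_3 = 1·40/9 + 1/3·4 = 52/9
a_4 = 1·52/9 + 1/3·40/9 = 196/27
a_5 = 1·196/27 + 1/3·52/9 = 248/27
a_6 = 1·248/27 + 1/3·196/27 = 940/81
a_7 = 1·940/81 + 1/3·248/27 = 44/3
a_8 = 1·44/3 + 1/3·940/81 = 4504/243
a_9 = 1·4504/243 + 1/3·44/3 = 5692/243
a_10 = 1·5692/243 + 1/3·4504/243 = 21580/729
a_11 = 1·21580/729 + 1/3·5692/243 = 27272/729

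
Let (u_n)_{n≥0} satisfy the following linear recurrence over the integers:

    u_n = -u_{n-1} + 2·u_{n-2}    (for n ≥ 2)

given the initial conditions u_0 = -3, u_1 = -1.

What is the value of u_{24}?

-11184813

u_2 = -1·-1 + 2·-3 = -5
u_3 = -1·-5 + 2·-1 = 3
u_4 = -1·3 + 2·-5 = -13
u_5 = -1·-13 + 2·3 = 19
u_6 = -1·19 + 2·-13 = -45
u_7 = -1·-45 + 2·19 = 83
u_8 = -1·83 + 2·-45 = -173
u_9 = -1·-173 + 2·83 = 339
u_10 = -1·339 + 2·-173 = -685
u_11 = -1·-685 + 2·339 = 1363
u_12 = -1·1363 + 2·-685 = -2733
u_13 = -1·-2733 + 2·1363 = 5459
u_14 = -1·5459 + 2·-2733 = -10925
u_15 = -1·-10925 + 2·5459 = 21843
u_16 = -1·21843 + 2·-10925 = -43693
u_17 = -1·-43693 + 2·21843 = 87379
u_18 = -1·87379 + 2·-43693 = -174765
u_19 = -1·-174765 + 2·87379 = 349523
u_20 = -1·349523 + 2·-174765 = -699053
u_21 = -1·-699053 + 2·349523 = 1398099
u_22 = -1·1398099 + 2·-699053 = -2796205
u_23 = -1·-2796205 + 2·1398099 = 5592403
u_24 = -1·5592403 + 2·-2796205 = -11184813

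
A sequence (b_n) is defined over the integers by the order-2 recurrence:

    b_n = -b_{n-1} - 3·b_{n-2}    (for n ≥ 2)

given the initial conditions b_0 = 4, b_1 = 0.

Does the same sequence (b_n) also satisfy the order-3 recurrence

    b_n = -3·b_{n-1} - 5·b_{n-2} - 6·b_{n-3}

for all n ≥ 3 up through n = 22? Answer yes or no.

yes

Terms b_0..b_22: 4, 0, -12, 12, 24, -60, -12, 192, -156, -420, 888, 372, -3036, 1920, 7188, -12948, -8616, 47460, -21612, -120768, 185604, 176700, -733512
n=3: candidate gives 12, actual b_3 = 12 ✓
n=4: candidate gives 24, actual b_4 = 24 ✓
n=5: candidate gives -60, actual b_5 = -60 ✓
n=6: candidate gives -12, actual b_6 = -12 ✓
n=7: candidate gives 192, actual b_7 = 192 ✓
n=8: candidate gives -156, actual b_8 = -156 ✓
n=9: candidate gives -420, actual b_9 = -420 ✓
n=10: candidate gives 888, actual b_10 = 888 ✓
n=11: candidate gives 372, actual b_11 = 372 ✓
n=12: candidate gives -3036, actual b_12 = -3036 ✓
n=13: candidate gives 1920, actual b_13 = 1920 ✓
n=14: candidate gives 7188, actual b_14 = 7188 ✓
n=15: candidate gives -12948, actual b_15 = -12948 ✓
n=16: candidate gives -8616, actual b_16 = -8616 ✓
n=17: candidate gives 47460, actual b_17 = 47460 ✓
n=18: candidate gives -21612, actual b_18 = -21612 ✓
n=19: candidate gives -120768, actual b_19 = -120768 ✓
n=20: candidate gives 185604, actual b_20 = 185604 ✓
n=21: candidate gives 176700, actual b_21 = 176700 ✓
n=22: candidate gives -733512, actual b_22 = -733512 ✓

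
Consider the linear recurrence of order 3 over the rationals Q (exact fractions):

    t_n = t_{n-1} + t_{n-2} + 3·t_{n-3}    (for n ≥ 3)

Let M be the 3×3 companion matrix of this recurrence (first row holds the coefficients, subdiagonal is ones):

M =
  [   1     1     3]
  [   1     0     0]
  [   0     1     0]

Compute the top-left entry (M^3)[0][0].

6

(M^3)[0][0] is the top entry after applying M 3 times to the unit state (1, 0, 0). Equivalently it is h_{5} for the auxiliary sequence (h_n) obeying the same recurrence with h_2 = 1 and h_i = 0 for 0 ≤ i < 2:
h_3 = 1·1 + 1·0 + 3·0 = 1
h_4 = 1·1 + 1·1 + 3·0 = 2
h_5 = 1·2 + 1·1 + 3·1 = 6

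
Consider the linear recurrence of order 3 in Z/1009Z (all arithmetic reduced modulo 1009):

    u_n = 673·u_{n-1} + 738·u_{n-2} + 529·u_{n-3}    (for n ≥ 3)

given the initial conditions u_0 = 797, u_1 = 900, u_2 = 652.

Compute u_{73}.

763

u_3 = 673·652 + 738·900 + 529·797 = 10
u_4 = 673·10 + 738·652 + 529·900 = 411
u_5 = 673·411 + 738·10 + 529·652 = 284
u_6 = 673·284 + 738·411 + 529·10 = 285
u_7 = 673·285 + 738·284 + 529·411 = 299
u_8 = 673·299 + 738·285 + 529·284 = 789
u_9 = 673·789 + 738·299 + 529·285 = 378
u_10 = 673·378 + 738·789 + 529·299 = 982
u_11 = 673·982 + 738·378 + 529·789 = 126
u_12 = 673·126 + 738·982 + 529·378 = 476
u_13 = 673·476 + 738·126 + 529·982 = 498
u_14 = 673·498 + 738·476 + 529·126 = 382
u_15 = 673·382 + 738·498 + 529·476 = 602
u_16 = 673·602 + 738·382 + 529·498 = 26
u_17 = 673·26 + 738·602 + 529·382 = 939
u_18 = 673·939 + 738·26 + 529·602 = 953
u_19 = 673·953 + 738·939 + 529·26 = 81
u_20 = 673·81 + 738·953 + 529·939 = 371
u_21 = 673·371 + 738·81 + 529·953 = 344
u_22 = 673·344 + 738·371 + 529·81 = 272
u_23 = 673·272 + 738·344 + 529·371 = 544
u_24 = 673·544 + 738·272 + 529·344 = 146
u_25 = 673·146 + 738·544 + 529·272 = 885
u_26 = 673·885 + 738·146 + 529·544 = 291
u_27 = 673·291 + 738·885 + 529·146 = 954
u_28 = 673·954 + 738·291 + 529·885 = 148
u_29 = 673·148 + 738·954 + 529·291 = 54
u_30 = 673·54 + 738·148 + 529·954 = 436
u_31 = 673·436 + 738·54 + 529·148 = 909
u_32 = 673·909 + 738·436 + 529·54 = 514
u_33 = 673·514 + 738·909 + 529·436 = 284
u_34 = 673·284 + 738·514 + 529·909 = 956
u_35 = 673·956 + 738·284 + 529·514 = 860
u_36 = 673·860 + 738·956 + 529·284 = 755
u_37 = 673·755 + 738·860 + 529·956 = 822
u_38 = 673·822 + 738·755 + 529·860 = 377
u_39 = 673·377 + 738·822 + 529·755 = 520
u_40 = 673·520 + 738·377 + 529·822 = 547
u_41 = 673·547 + 738·520 + 529·377 = 846
u_42 = 673·846 + 738·547 + 529·520 = 1000
u_43 = 673·1000 + 738·846 + 529·547 = 563
u_44 = 673·563 + 738·1000 + 529·846 = 483
u_45 = 673·483 + 738·563 + 529·1000 = 231
u_46 = 673·231 + 738·483 + 529·563 = 526
u_47 = 673·526 + 738·231 + 529·483 = 26
u_48 = 673·26 + 738·526 + 529·231 = 178
u_49 = 673·178 + 738·26 + 529·526 = 519
u_50 = 673·519 + 738·178 + 529·26 = 1004
u_51 = 673·1004 + 738·519 + 529·178 = 598
u_52 = 673·598 + 738·1004 + 529·519 = 312
u_53 = 673·312 + 738·598 + 529·1004 = 877
u_54 = 673·877 + 738·312 + 529·598 = 685
u_55 = 673·685 + 738·877 + 529·312 = 930
u_56 = 673·930 + 738·685 + 529·877 = 124
u_57 = 673·124 + 738·930 + 529·685 = 59
u_58 = 673·59 + 738·124 + 529·930 = 636
u_59 = 673·636 + 738·59 + 529·124 = 378
u_60 = 673·378 + 738·636 + 529·59 = 241
u_61 = 673·241 + 738·378 + 529·636 = 671
u_62 = 673·671 + 738·241 + 529·378 = 5
u_63 = 673·5 + 738·671 + 529·241 = 472
u_64 = 673·472 + 738·5 + 529·671 = 275
u_65 = 673·275 + 738·472 + 529·5 = 277
u_66 = 673·277 + 738·275 + 529·472 = 362
u_67 = 673·362 + 738·277 + 529·275 = 235
u_68 = 673·235 + 738·362 + 529·277 = 750
u_69 = 673·750 + 738·235 + 529·362 = 929
u_70 = 673·929 + 738·750 + 529·235 = 413
u_71 = 673·413 + 738·929 + 529·750 = 169
u_72 = 673·169 + 738·413 + 529·929 = 863
u_73 = 673·863 + 738·169 + 529·413 = 763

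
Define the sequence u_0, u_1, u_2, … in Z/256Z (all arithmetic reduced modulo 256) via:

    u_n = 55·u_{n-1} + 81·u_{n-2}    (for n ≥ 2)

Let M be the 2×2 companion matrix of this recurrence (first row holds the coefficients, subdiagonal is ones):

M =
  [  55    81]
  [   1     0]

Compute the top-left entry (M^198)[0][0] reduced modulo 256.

(M^198)[0][0] is the top entry after applying M 198 times to the unit state (1, 0). Equivalently it is h_{199} for the auxiliary sequence (h_n) obeying the same recurrence with h_1 = 1 and h_i = 0 for 0 ≤ i < 1:
h_2 = 55·1 + 81·0 = 55
h_3 = 55·55 + 81·1 = 34
h_4 = 55·34 + 81·55 = 181
h_5 = 55·181 + 81·34 = 165
h_6 = 55·165 + 81·181 = 184
h_7 = 55·184 + 81·165 = 189
Continuing the recurrence:
  h_8 = 211;  h_9 = 34;  h_10 = 17;  h_11 = 105;  h_12 = 240;  h_13 = 201
  h_14 = 31;  h_15 = 66;  h_16 = 253;  h_17 = 61;  h_18 = 40;  h_19 = 229
  h_20 = 219;  h_21 = 130;  h_22 = 57;  h_23 = 97;  h_24 = 224;  h_25 = 209
  h_26 = 199;  h_27 = 226;  h_28 = 133;  h_29 = 21;  h_30 = 152;  h_31 = 77
  h_32 = 163;  h_33 = 98;  h_34 = 161;  h_35 = 153;  h_36 = 208;  h_37 = 25
  h_38 = 47;  h_39 = 2;  h_40 = 77;  h_41 = 45;  h_42 = 8;  h_43 = 245
  h_44 = 43;  h_45 = 194;  h_46 = 73;  h_47 = 17;  h_48 = 192;  h_49 = 161
  h_50 = 87;  h_51 = 162;  h_52 = 85;  h_53 = 133;  h_54 = 120;  h_55 = 221
  h_56 = 115;  h_57 = 162;  h_58 = 49;  h_59 = 201;  h_60 = 176;  h_61 = 105
  h_62 = 63;  h_63 = 194;  h_64 = 157;  h_65 = 29;  h_66 = 232;  h_67 = 5
  h_68 = 123;  h_69 = 2;  h_70 = 89;  h_71 = 193;  h_72 = 160;  h_73 = 113
  h_74 = 231;  h_75 = 98;  h_76 = 37;  h_77 = 245;  h_78 = 88;  h_79 = 109
  h_80 = 67;  h_81 = 226;  h_82 = 193;  h_83 = 249;  h_84 = 144;  h_85 = 185
  h_86 = 79;  h_87 = 130;  h_88 = 237;  h_89 = 13;  h_90 = 200;  h_91 = 21
  h_92 = 203;  h_93 = 66;  h_94 = 105;  h_95 = 113;  h_96 = 128;  h_97 = 65
  h_98 = 119;  h_99 = 34;  h_100 = 245;  h_101 = 101;  h_102 = 56;  h_103 = 253
  h_104 = 19;  h_105 = 34;  h_106 = 81;  h_107 = 41;  h_108 = 112;  h_109 = 9
  h_110 = 95;  h_111 = 66;  h_112 = 61;  h_113 = 253;  h_114 = 168;  h_115 = 37
  h_116 = 27;  h_117 = 130;  h_118 = 121;  h_119 = 33;  h_120 = 96;  h_121 = 17
  h_122 = 7;  h_123 = 226;  h_124 = 197;  h_125 = 213;  h_126 = 24;  h_127 = 141
  h_128 = 227;  h_129 = 98;  h_130 = 225;  h_131 = 89;  h_132 = 80;  h_133 = 89
  h_134 = 111;  h_135 = 2;  h_136 = 141;  h_137 = 237;  h_138 = 136;  h_139 = 53
  h_140 = 107;  h_141 = 194;  h_142 = 137;  h_143 = 209;  h_144 = 64;  h_145 = 225
  h_146 = 151;  h_147 = 162;  h_148 = 149;  h_149 = 69;  h_150 = 248;  h_151 = 29
  h_152 = 179;  h_153 = 162;  h_154 = 113;  h_155 = 137;  h_156 = 48;  h_157 = 169
  h_158 = 127;  h_159 = 194;  h_160 = 221;  h_161 = 221;  h_162 = 104;  h_163 = 69
  h_164 = 187;  h_165 = 2;  h_166 = 153;  h_167 = 129;  h_168 = 32;  h_169 = 177
  h_170 = 39;  h_171 = 98;  h_172 = 101;  h_173 = 181;  h_174 = 216;  h_175 = 173
  h_176 = 131;  h_177 = 226;  h_178 = 1;  h_179 = 185;  h_180 = 16;  h_181 = 249
  h_182 = 143;  h_183 = 130;  h_184 = 45;  h_185 = 205;  h_186 = 72;  h_187 = 85
  h_188 = 11;  h_189 = 66;  h_190 = 169;  h_191 = 49;  h_192 = 0;  h_193 = 129
  h_194 = 183;  h_195 = 34;  h_196 = 53;  h_197 = 37
h_198 = 55·37 + 81·53 = 184
h_199 = 55·184 + 81·37 = 61

61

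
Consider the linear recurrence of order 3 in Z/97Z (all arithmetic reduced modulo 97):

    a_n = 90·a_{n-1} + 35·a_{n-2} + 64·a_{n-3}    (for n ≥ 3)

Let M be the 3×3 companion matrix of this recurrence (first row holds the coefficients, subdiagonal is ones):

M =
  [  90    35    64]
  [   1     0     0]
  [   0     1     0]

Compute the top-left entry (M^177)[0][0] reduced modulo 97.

43

(M^177)[0][0] is the top entry after applying M 177 times to the unit state (1, 0, 0). Equivalently it is h_{179} for the auxiliary sequence (h_n) obeying the same recurrence with h_2 = 1 and h_i = 0 for 0 ≤ i < 2:
h_3 = 90·1 + 35·0 + 64·0 = 90
h_4 = 90·90 + 35·1 + 64·0 = 84
h_5 = 90·84 + 35·90 + 64·1 = 7
h_6 = 90·7 + 35·84 + 64·90 = 18
h_7 = 90·18 + 35·7 + 64·84 = 63
h_8 = 90·63 + 35·18 + 64·7 = 55
Continuing the recurrence:
  h_9 = 62;  h_10 = 91;  h_11 = 9;  h_12 = 9;  h_13 = 62;  h_14 = 69
  h_15 = 32;  h_16 = 48;  h_17 = 59;  h_18 = 17;  h_19 = 71;  h_20 = 91
  h_21 = 26;  h_22 = 78;  h_23 = 77;  h_24 = 72;  h_25 = 5;  h_26 = 41
  h_27 = 34;  h_28 = 62;  h_29 = 82;  h_30 = 86;  h_31 = 28;  h_32 = 11
  h_33 = 5;  h_34 = 8;  h_35 = 47;  h_36 = 77;  h_37 = 66;  h_38 = 3
  h_39 = 39;  h_40 = 79;  h_41 = 34;  h_42 = 76;  h_43 = 88;  h_44 = 49
  h_45 = 35;  h_46 = 21;  h_47 = 43;  h_48 = 55;  h_49 = 39;  h_50 = 39
  h_51 = 53;  h_52 = 95;  h_53 = 0;  h_54 = 24;  h_55 = 92;  h_56 = 2
  h_57 = 86;  h_58 = 21;  h_59 = 81;  h_60 = 46;  h_61 = 74;  h_62 = 68
  h_63 = 14;  h_64 = 34;  h_65 = 45;  h_66 = 25;  h_67 = 84;  h_68 = 63
  h_69 = 25;  h_70 = 34;  h_71 = 13;  h_72 = 80;  h_73 = 34;  h_74 = 96
  h_75 = 12;  h_76 = 20;  h_77 = 22;  h_78 = 53;  h_79 = 30;  h_80 = 46
  h_81 = 46;  h_82 = 7;  h_83 = 43;  h_84 = 75;  h_85 = 70;  h_86 = 37
  h_87 = 7;  h_88 = 3;  h_89 = 70;  h_90 = 63;  h_91 = 67;  h_92 = 8
  h_93 = 16;  h_94 = 91;  h_95 = 47;  h_96 = 0;  h_97 = 0;  h_98 = 1
  h_99 = 90;  h_100 = 84;  h_101 = 7;  h_102 = 18;  h_103 = 63;  h_104 = 55
  h_105 = 62;  h_106 = 91;  h_107 = 9;  h_108 = 9;  h_109 = 62;  h_110 = 69
  h_111 = 32;  h_112 = 48;  h_113 = 59;  h_114 = 17;  h_115 = 71;  h_116 = 91
  h_117 = 26;  h_118 = 78;  h_119 = 77;  h_120 = 72;  h_121 = 5;  h_122 = 41
  h_123 = 34;  h_124 = 62;  h_125 = 82;  h_126 = 86;  h_127 = 28;  h_128 = 11
  h_129 = 5;  h_130 = 8;  h_131 = 47;  h_132 = 77;  h_133 = 66;  h_134 = 3
  h_135 = 39;  h_136 = 79;  h_137 = 34;  h_138 = 76;  h_139 = 88;  h_140 = 49
  h_141 = 35;  h_142 = 21;  h_143 = 43;  h_144 = 55;  h_145 = 39;  h_146 = 39
  h_147 = 53;  h_148 = 95;  h_149 = 0;  h_150 = 24;  h_151 = 92;  h_152 = 2
  h_153 = 86;  h_154 = 21;  h_155 = 81;  h_156 = 46;  h_157 = 74;  h_158 = 68
  h_159 = 14;  h_160 = 34;  h_161 = 45;  h_162 = 25;  h_163 = 84;  h_164 = 63
  h_165 = 25;  h_166 = 34;  h_167 = 13;  h_168 = 80;  h_169 = 34;  h_170 = 96
  h_171 = 12;  h_172 = 20;  h_173 = 22;  h_174 = 53;  h_175 = 30;  h_176 = 46
  h_177 = 46
h_178 = 90·46 + 35·46 + 64·30 = 7
h_179 = 90·7 + 35·46 + 64·46 = 43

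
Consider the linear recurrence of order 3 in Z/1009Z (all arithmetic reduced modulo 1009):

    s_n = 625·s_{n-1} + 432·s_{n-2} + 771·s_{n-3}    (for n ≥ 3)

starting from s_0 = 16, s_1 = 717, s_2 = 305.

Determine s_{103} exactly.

31

s_3 = 625·305 + 432·717 + 771·16 = 133
s_4 = 625·133 + 432·305 + 771·717 = 852
s_5 = 625·852 + 432·133 + 771·305 = 758
s_6 = 625·758 + 432·852 + 771·133 = 942
s_7 = 625·942 + 432·758 + 771·852 = 67
s_8 = 625·67 + 432·942 + 771·758 = 21
s_9 = 625·21 + 432·67 + 771·942 = 502
s_10 = 625·502 + 432·21 + 771·67 = 140
s_11 = 625·140 + 432·502 + 771·21 = 702
s_12 = 625·702 + 432·140 + 771·502 = 370
s_13 = 625·370 + 432·702 + 771·140 = 730
s_14 = 625·730 + 432·370 + 771·702 = 9
s_15 = 625·9 + 432·730 + 771·370 = 855
s_16 = 625·855 + 432·9 + 771·730 = 274
s_17 = 625·274 + 432·855 + 771·9 = 671
s_18 = 625·671 + 432·274 + 771·855 = 274
s_19 = 625·274 + 432·671 + 771·274 = 382
s_20 = 625·382 + 432·274 + 771·671 = 665
s_21 = 625·665 + 432·382 + 771·274 = 847
s_22 = 625·847 + 432·665 + 771·382 = 268
s_23 = 625·268 + 432·847 + 771·665 = 795
s_24 = 625·795 + 432·268 + 771·847 = 402
s_25 = 625·402 + 432·795 + 771·268 = 172
s_26 = 625·172 + 432·402 + 771·795 = 135
s_27 = 625·135 + 432·172 + 771·402 = 445
s_28 = 625·445 + 432·135 + 771·172 = 881
s_29 = 625·881 + 432·445 + 771·135 = 399
s_30 = 625·399 + 432·881 + 771·445 = 386
s_31 = 625·386 + 432·399 + 771·881 = 122
s_32 = 625·122 + 432·386 + 771·399 = 726
s_33 = 625·726 + 432·122 + 771·386 = 896
s_34 = 625·896 + 432·726 + 771·122 = 63
s_35 = 625·63 + 432·896 + 771·726 = 400
s_36 = 625·400 + 432·63 + 771·896 = 401
s_37 = 625·401 + 432·400 + 771·63 = 795
s_38 = 625·795 + 432·401 + 771·400 = 786
s_39 = 625·786 + 432·795 + 771·401 = 664
s_40 = 625·664 + 432·786 + 771·795 = 302
s_41 = 625·302 + 432·664 + 771·786 = 965
s_42 = 625·965 + 432·302 + 771·664 = 427
s_43 = 625·427 + 432·965 + 771·302 = 425
s_44 = 625·425 + 432·427 + 771·965 = 457
s_45 = 625·457 + 432·425 + 771·427 = 323
s_46 = 625·323 + 432·457 + 771·425 = 494
s_47 = 625·494 + 432·323 + 771·457 = 496
s_48 = 625·496 + 432·494 + 771·323 = 556
s_49 = 625·556 + 432·496 + 771·494 = 240
s_50 = 625·240 + 432·556 + 771·496 = 723
s_51 = 625·723 + 432·240 + 771·556 = 456
s_52 = 625·456 + 432·723 + 771·240 = 401
s_53 = 625·401 + 432·456 + 771·723 = 86
s_54 = 625·86 + 432·401 + 771·456 = 401
s_55 = 625·401 + 432·86 + 771·401 = 629
s_56 = 625·629 + 432·401 + 771·86 = 20
s_57 = 625·20 + 432·629 + 771·401 = 107
s_58 = 625·107 + 432·20 + 771·629 = 479
s_59 = 625·479 + 432·107 + 771·20 = 806
s_60 = 625·806 + 432·479 + 771·107 = 101
s_61 = 625·101 + 432·806 + 771·479 = 669
s_62 = 625·669 + 432·101 + 771·806 = 526
s_63 = 625·526 + 432·669 + 771·101 = 428
s_64 = 625·428 + 432·526 + 771·669 = 522
s_65 = 625·522 + 432·428 + 771·526 = 520
s_66 = 625·520 + 432·522 + 771·428 = 644
s_67 = 625·644 + 432·520 + 771·522 = 422
s_68 = 625·422 + 432·644 + 771·520 = 472
s_69 = 625·472 + 432·422 + 771·644 = 143
s_70 = 625·143 + 432·472 + 771·422 = 124
s_71 = 625·124 + 432·143 + 771·472 = 706
s_72 = 625·706 + 432·124 + 771·143 = 680
s_73 = 625·680 + 432·706 + 771·124 = 234
s_74 = 625·234 + 432·680 + 771·706 = 561
s_75 = 625·561 + 432·234 + 771·680 = 290
s_76 = 625·290 + 432·561 + 771·234 = 634
s_77 = 625·634 + 432·290 + 771·561 = 556
s_78 = 625·556 + 432·634 + 771·290 = 445
s_79 = 625·445 + 432·556 + 771·634 = 149
s_80 = 625·149 + 432·445 + 771·556 = 678
s_81 = 625·678 + 432·149 + 771·445 = 806
s_82 = 625·806 + 432·678 + 771·149 = 398
s_83 = 625·398 + 432·806 + 771·678 = 699
s_84 = 625·699 + 432·398 + 771·806 = 266
s_85 = 625·266 + 432·699 + 771·398 = 164
s_86 = 625·164 + 432·266 + 771·699 = 600
s_87 = 625·600 + 432·164 + 771·266 = 129
s_88 = 625·129 + 432·600 + 771·164 = 111
s_89 = 625·111 + 432·129 + 771·600 = 465
s_90 = 625·465 + 432·111 + 771·129 = 130
s_91 = 625·130 + 432·465 + 771·111 = 435
s_92 = 625·435 + 432·130 + 771·465 = 430
s_93 = 625·430 + 432·435 + 771·130 = 941
s_94 = 625·941 + 432·430 + 771·435 = 379
s_95 = 625·379 + 432·941 + 771·430 = 223
s_96 = 625·223 + 432·379 + 771·941 = 443
s_97 = 625·443 + 432·223 + 771·379 = 489
s_98 = 625·489 + 432·443 + 771·223 = 976
s_99 = 625·976 + 432·489 + 771·443 = 433
s_100 = 625·433 + 432·976 + 771·489 = 745
s_101 = 625·745 + 432·433 + 771·976 = 649
s_102 = 625·649 + 432·745 + 771·433 = 849
s_103 = 625·849 + 432·649 + 771·745 = 31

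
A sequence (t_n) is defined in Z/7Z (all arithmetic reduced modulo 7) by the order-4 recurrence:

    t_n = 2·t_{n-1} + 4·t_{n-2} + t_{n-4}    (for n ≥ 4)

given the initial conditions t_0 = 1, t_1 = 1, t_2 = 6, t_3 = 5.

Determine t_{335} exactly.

t_4 = 2·5 + 4·6 + 0·1 + 1·1 = 0
t_5 = 2·0 + 4·5 + 0·6 + 1·1 = 0
t_6 = 2·0 + 4·0 + 0·5 + 1·6 = 6
t_7 = 2·6 + 4·0 + 0·0 + 1·5 = 3
t_8 = 2·3 + 4·6 + 0·0 + 1·0 = 2
t_9 = 2·2 + 4·3 + 0·6 + 1·0 = 2
Continuing the recurrence:
  t_10 = 4;  t_11 = 5;  t_12 = 0;  t_13 = 1;  t_14 = 6;  t_15 = 0
  t_16 = 3;  t_17 = 0;  t_18 = 4;  t_19 = 1;  t_20 = 0;  t_21 = 4
  t_22 = 5;  t_23 = 6;  t_24 = 4;  t_25 = 1;  t_26 = 2;  t_27 = 0
  t_28 = 5;  t_29 = 4;  t_30 = 2;  t_31 = 6;  t_32 = 4;  t_33 = 1
  t_34 = 6;  t_35 = 1;  t_36 = 2;  t_37 = 2;  t_38 = 4;  t_39 = 3
  t_40 = 3;  t_41 = 6;  t_42 = 0;  t_43 = 6;  t_44 = 1;  t_45 = 4
  t_46 = 5;  t_47 = 4;  t_48 = 1;  t_49 = 1;  t_50 = 4;  t_51 = 2
  t_52 = 0;  t_53 = 2;  t_54 = 1;  t_55 = 5;  t_56 = 0;  t_57 = 1
  t_58 = 3;  t_59 = 1;  t_60 = 0;  t_61 = 5;  t_62 = 6;  t_63 = 5
  t_64 = 6;  t_65 = 2;  t_66 = 6;  t_67 = 4;  t_68 = 3;  t_69 = 3
  t_70 = 3;  t_71 = 1;  t_72 = 3;  t_73 = 6;  t_74 = 6;  t_75 = 2
  t_76 = 3;  t_77 = 6;  t_78 = 2;  t_79 = 2;  t_80 = 1;  t_81 = 2
  t_82 = 3;  t_83 = 2;  t_84 = 3;  t_85 = 2;  t_86 = 5;  t_87 = 6
  t_88 = 0;  t_89 = 5;  t_90 = 1;  t_91 = 0;  t_92 = 4;  t_93 = 6
  t_94 = 1;  t_95 = 5;  t_96 = 4;  t_97 = 6;  t_98 = 1;  t_99 = 3
  t_100 = 0;  t_101 = 4;  t_102 = 2;  t_103 = 2;  t_104 = 5;  t_105 = 1
  t_106 = 3;  t_107 = 5;  t_108 = 6;  t_109 = 5;  t_110 = 2;  t_111 = 1
  t_112 = 2;  t_113 = 6;  t_114 = 1;  t_115 = 6;  t_116 = 4;  t_117 = 3
  t_118 = 2;  t_119 = 1;  t_120 = 0;  t_121 = 0;  t_122 = 2;  t_123 = 5
  t_124 = 4;  t_125 = 0;  t_126 = 4;  t_127 = 6;  t_128 = 4;  t_129 = 4
  t_130 = 0;  t_131 = 1;  t_132 = 6;  t_133 = 6;  t_134 = 1;  t_135 = 6
  t_136 = 1;  t_137 = 4;  t_138 = 6;  t_139 = 6;  t_140 = 2;  t_141 = 4
  t_142 = 1;  t_143 = 3;  t_144 = 5;  t_145 = 5;  t_146 = 3;  t_147 = 1
  t_148 = 5;  t_149 = 5;  t_150 = 5;  t_151 = 3;  t_152 = 3;  t_153 = 2
  t_154 = 0;  t_155 = 4;  t_156 = 4;  t_157 = 5;  t_158 = 5;  t_159 = 6
  t_160 = 1;  t_161 = 3;  t_162 = 1;  t_163 = 6;  t_164 = 3;  t_165 = 5
  t_166 = 2;  t_167 = 2;  t_168 = 1;  t_169 = 1;  t_170 = 1;  t_171 = 1
  t_172 = 0;  t_173 = 5;  t_174 = 4;  t_175 = 1;  t_176 = 4;  t_177 = 3
  t_178 = 5;  t_179 = 2;  t_180 = 0;  t_181 = 4;  t_182 = 6;  t_183 = 2
  t_184 = 0;  t_185 = 5;  t_186 = 2;  t_187 = 5;  t_188 = 4;  t_189 = 5
  t_190 = 0;  t_191 = 4;  t_192 = 5;  t_193 = 3;  t_194 = 5;  t_195 = 5
  t_196 = 0;  t_197 = 2;  t_198 = 2;  t_199 = 3;  t_200 = 0;  t_201 = 0
  t_202 = 2;  t_203 = 0;  t_204 = 1;  t_205 = 2;  t_206 = 3;  t_207 = 0
  t_208 = 6;  t_209 = 0;  t_210 = 6;  t_211 = 5;  t_212 = 5;  t_213 = 2
  t_214 = 2;  t_215 = 3;  t_216 = 5;  t_217 = 3;  t_218 = 0;  t_219 = 1
  t_220 = 0;  t_221 = 0;  t_222 = 0;  t_223 = 1;  t_224 = 2;  t_225 = 1
  t_226 = 3;  t_227 = 4;  t_228 = 1;  t_229 = 5;  t_230 = 3;  t_231 = 2
  t_232 = 3;  t_233 = 5;  t_234 = 4;  t_235 = 2;  t_236 = 2;  t_237 = 3
  t_238 = 4;  t_239 = 1;  t_240 = 6;  t_241 = 5;  t_242 = 3;  t_243 = 6
  t_244 = 2;  t_245 = 5;  t_246 = 0;  t_247 = 5;  t_248 = 5;  t_249 = 0
  t_250 = 6;  t_251 = 3;  t_252 = 0;  t_253 = 5;  t_254 = 2;  t_255 = 6
  t_256 = 6;  t_257 = 6;  t_258 = 3;  t_259 = 1;  t_260 = 6;  t_261 = 1
  t_262 = 1;  t_263 = 0;  t_264 = 3;  t_265 = 0;  t_266 = 6;  t_267 = 5
  t_268 = 2;  t_269 = 3;  t_270 = 6;  t_271 = 1;  t_272 = 0;  t_273 = 0
  t_274 = 6;  t_275 = 6;  t_276 = 1;  t_277 = 5;  t_278 = 6;  t_279 = 3
  t_280 = 3;  t_281 = 2;  t_282 = 1;  t_283 = 6;  t_284 = 5;  t_285 = 1
  t_286 = 2;  t_287 = 0;  t_288 = 6;  t_289 = 6;  t_290 = 3;  t_291 = 2
  t_292 = 1;  t_293 = 2;  t_294 = 4;  t_295 = 4;  t_296 = 4;  t_297 = 5
  t_298 = 2;  t_299 = 0;  t_300 = 5;  t_301 = 1;  t_302 = 3;  t_303 = 3
  t_304 = 2;  t_305 = 3;  t_306 = 3;  t_307 = 0;  t_308 = 0;  t_309 = 3
  t_310 = 2;  t_311 = 2;  t_312 = 5;  t_313 = 0;  t_314 = 1;  t_315 = 4
  t_316 = 3;  t_317 = 1;  t_318 = 1;  t_319 = 3;  t_320 = 6;  t_321 = 4
  t_322 = 5;  t_323 = 1;  t_324 = 0;  t_325 = 1;  t_326 = 0;  t_327 = 5
  t_328 = 3;  t_329 = 6;  t_330 = 3;  t_331 = 0;  t_332 = 1;  t_333 = 1
t_334 = 2·1 + 4·1 + 0·0 + 1·3 = 2
t_335 = 2·2 + 4·1 + 0·1 + 1·0 = 1

1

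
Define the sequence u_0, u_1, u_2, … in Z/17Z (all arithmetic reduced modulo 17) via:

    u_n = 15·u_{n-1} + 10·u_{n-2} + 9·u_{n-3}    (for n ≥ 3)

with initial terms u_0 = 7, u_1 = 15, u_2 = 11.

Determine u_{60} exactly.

1

u_3 = 15·11 + 10·15 + 9·7 = 4
u_4 = 15·4 + 10·11 + 9·15 = 16
u_5 = 15·16 + 10·4 + 9·11 = 5
u_6 = 15·5 + 10·16 + 9·4 = 16
u_7 = 15·16 + 10·5 + 9·16 = 9
u_8 = 15·9 + 10·16 + 9·5 = 0
u_9 = 15·0 + 10·9 + 9·16 = 13
u_10 = 15·13 + 10·0 + 9·9 = 4
u_11 = 15·4 + 10·13 + 9·0 = 3
u_12 = 15·3 + 10·4 + 9·13 = 15
u_13 = 15·15 + 10·3 + 9·4 = 2
u_14 = 15·2 + 10·15 + 9·3 = 3
u_15 = 15·3 + 10·2 + 9·15 = 13
u_16 = 15·13 + 10·3 + 9·2 = 5
u_17 = 15·5 + 10·13 + 9·3 = 11
u_18 = 15·11 + 10·5 + 9·13 = 9
u_19 = 15·9 + 10·11 + 9·5 = 1
u_20 = 15·1 + 10·9 + 9·11 = 0
u_21 = 15·0 + 10·1 + 9·9 = 6
u_22 = 15·6 + 10·0 + 9·1 = 14
u_23 = 15·14 + 10·6 + 9·0 = 15
u_24 = 15·15 + 10·14 + 9·6 = 11
u_25 = 15·11 + 10·15 + 9·14 = 16
u_26 = 15·16 + 10·11 + 9·15 = 9
u_27 = 15·9 + 10·16 + 9·11 = 3
u_28 = 15·3 + 10·9 + 9·16 = 7
u_29 = 15·7 + 10·3 + 9·9 = 12
u_30 = 15·12 + 10·7 + 9·3 = 5
u_31 = 15·5 + 10·12 + 9·7 = 3
u_32 = 15·3 + 10·5 + 9·12 = 16
u_33 = 15·16 + 10·3 + 9·5 = 9
u_34 = 15·9 + 10·16 + 9·3 = 16
u_35 = 15·16 + 10·9 + 9·16 = 15
u_36 = 15·15 + 10·16 + 9·9 = 7
u_37 = 15·7 + 10·15 + 9·16 = 8
u_38 = 15·8 + 10·7 + 9·15 = 2
u_39 = 15·2 + 10·8 + 9·7 = 3
u_40 = 15·3 + 10·2 + 9·8 = 1
u_41 = 15·1 + 10·3 + 9·2 = 12
u_42 = 15·12 + 10·1 + 9·3 = 13
u_43 = 15·13 + 10·12 + 9·1 = 1
u_44 = 15·1 + 10·13 + 9·12 = 15
u_45 = 15·15 + 10·1 + 9·13 = 12
u_46 = 15·12 + 10·15 + 9·1 = 16
u_47 = 15·16 + 10·12 + 9·15 = 2
u_48 = 15·2 + 10·16 + 9·12 = 9
u_49 = 15·9 + 10·2 + 9·16 = 10
u_50 = 15·10 + 10·9 + 9·2 = 3
u_51 = 15·3 + 10·10 + 9·9 = 5
u_52 = 15·5 + 10·3 + 9·10 = 8
u_53 = 15·8 + 10·5 + 9·3 = 10
u_54 = 15·10 + 10·8 + 9·5 = 3
u_55 = 15·3 + 10·10 + 9·8 = 13
u_56 = 15·13 + 10·3 + 9·10 = 9
u_57 = 15·9 + 10·13 + 9·3 = 3
u_58 = 15·3 + 10·9 + 9·13 = 14
u_59 = 15·14 + 10·3 + 9·9 = 15
u_60 = 15·15 + 10·14 + 9·3 = 1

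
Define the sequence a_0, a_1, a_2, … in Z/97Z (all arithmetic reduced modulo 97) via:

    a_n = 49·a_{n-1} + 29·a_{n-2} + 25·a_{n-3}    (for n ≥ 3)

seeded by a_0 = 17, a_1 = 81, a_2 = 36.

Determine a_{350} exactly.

a_3 = 49·36 + 29·81 + 25·17 = 76
a_4 = 49·76 + 29·36 + 25·81 = 3
a_5 = 49·3 + 29·76 + 25·36 = 50
a_6 = 49·50 + 29·3 + 25·76 = 72
a_7 = 49·72 + 29·50 + 25·3 = 9
a_8 = 49·9 + 29·72 + 25·50 = 93
Continuing the recurrence:
  a_9 = 22;  a_10 = 23;  a_11 = 16;  a_12 = 61;  a_13 = 51;  a_14 = 12
  a_15 = 3;  a_16 = 24;  a_17 = 11;  a_18 = 49;  a_19 = 22;  a_20 = 58
  a_21 = 49;  a_22 = 74;  a_23 = 95;  a_24 = 72;  a_25 = 82;  a_26 = 42
  a_27 = 28;  a_28 = 81;  a_29 = 11;  a_30 = 96;  a_31 = 64;  a_32 = 84
  a_33 = 30;  a_34 = 74;  a_35 = 0;  a_36 = 83;  a_37 = 0;  a_38 = 79
  a_39 = 29;  a_40 = 26;  a_41 = 16;  a_42 = 32;  a_43 = 63;  a_44 = 50
  a_45 = 33;  a_46 = 83;  a_47 = 66;  a_48 = 64;  a_49 = 44;  a_50 = 36
  a_51 = 81;  a_52 = 2;  a_53 = 49;  a_54 = 22;  a_55 = 27;  a_56 = 82
  a_57 = 16;  a_58 = 54;  a_59 = 19;  a_60 = 84;  a_61 = 3;  a_62 = 51
  a_63 = 30;  a_64 = 17;  a_65 = 68;  a_66 = 16;  a_67 = 77;  a_68 = 20
  a_69 = 24;  a_70 = 92;  a_71 = 78;  a_72 = 9;  a_73 = 56;  a_74 = 8
  a_75 = 10;  a_76 = 85;  a_77 = 96;  a_78 = 47;  a_79 = 34;  a_80 = 94
  a_81 = 74;  a_82 = 24;  a_83 = 46;  a_84 = 47;  a_85 = 66;  a_86 = 24
  a_87 = 94;  a_88 = 65;  a_89 = 12;  a_90 = 70;  a_91 = 68;  a_92 = 36
  a_93 = 54;  a_94 = 55;  a_95 = 20;  a_96 = 45;  a_97 = 86;  a_98 = 5
  a_99 = 81;  a_100 = 56;  a_101 = 77;  a_102 = 50;  a_103 = 69;  a_104 = 63
  a_105 = 33;  a_106 = 28;  a_107 = 24;  a_108 = 0;  a_109 = 38;  a_110 = 37
  a_111 = 5;  a_112 = 37;  a_113 = 70;  a_114 = 69;  a_115 = 31;  a_116 = 32
  a_117 = 21;  a_118 = 16;  a_119 = 59;  a_120 = 0;  a_121 = 74;  a_122 = 57
  a_123 = 89;  a_124 = 7;  a_125 = 81;  a_126 = 92;  a_127 = 48;  a_128 = 61
  a_129 = 85;  a_130 = 53;  a_131 = 88;  a_132 = 20;  a_133 = 7;  a_134 = 19
  a_135 = 82;  a_136 = 88;  a_137 = 84;  a_138 = 85;  a_139 = 71;  a_140 = 90
  a_141 = 58;  a_142 = 49;  a_143 = 28;  a_144 = 72;  a_145 = 36;  a_146 = 90
  a_147 = 76;  a_148 = 56;  a_149 = 20;  a_150 = 42;  a_151 = 61;  a_152 = 51
  a_153 = 80;  a_154 = 37;  a_155 = 73;  a_156 = 54;  a_157 = 62;  a_158 = 27
  a_159 = 9;  a_160 = 58;  a_161 = 92;  a_162 = 13;  a_163 = 2;  a_164 = 59
  a_165 = 73;  a_166 = 3;  a_167 = 53;  a_168 = 47;  a_169 = 35;  a_170 = 38
  a_171 = 75;  a_172 = 26;  a_173 = 34;  a_174 = 27;  a_175 = 49;  a_176 = 57
  a_177 = 39;  a_178 = 36;  a_179 = 52;  a_180 = 8;  a_181 = 84;  a_182 = 22
  a_183 = 28;  a_184 = 36;  a_185 = 22;  a_186 = 9;  a_187 = 39;  a_188 = 6
  a_189 = 1;  a_190 = 34;  a_191 = 2;  a_192 = 42;  a_193 = 56;  a_194 = 35
  a_195 = 24;  a_196 = 2;  a_197 = 20;  a_198 = 86;  a_199 = 91;  a_200 = 81
  a_201 = 28;  a_202 = 79;  a_203 = 15;  a_204 = 40;  a_205 = 5;  a_206 = 34
  a_207 = 95;  a_208 = 43;  a_209 = 86;  a_210 = 76;  a_211 = 18;  a_212 = 95
  a_213 = 93;  a_214 = 2;  a_215 = 29;  a_216 = 21;  a_217 = 77;  a_218 = 63
  a_219 = 25;  a_220 = 30;  a_221 = 84;  a_222 = 82;  a_223 = 26;  a_224 = 29
  a_225 = 54;  a_226 = 63;  a_227 = 43;  a_228 = 46;  a_229 = 32;  a_230 = 0
  a_231 = 41;  a_232 = 93;  a_233 = 23;  a_234 = 96;  a_235 = 33;  a_236 = 29
  a_237 = 25;  a_238 = 78;  a_239 = 34;  a_240 = 91;  a_241 = 23;  a_242 = 57
  a_243 = 12;  a_244 = 3;  a_245 = 77;  a_246 = 86;  a_247 = 23;  a_248 = 17
  a_249 = 61;  a_250 = 80;  a_251 = 3;  a_252 = 15;  a_253 = 9;  a_254 = 78
  a_255 = 93;  a_256 = 60;  a_257 = 21;  a_258 = 50;  a_259 = 0;  a_260 = 35
  a_261 = 55;  a_262 = 24;  a_263 = 57;  a_264 = 14;  a_265 = 29;  a_266 = 51
  a_267 = 4;  a_268 = 72;  a_269 = 69;  a_270 = 40;  a_271 = 38;  a_272 = 91
  a_273 = 62;  a_274 = 31;  a_275 = 63;  a_276 = 7;  a_277 = 35;  a_278 = 1
  a_279 = 75;  a_280 = 20;  a_281 = 76;  a_282 = 68;  a_283 = 22;  a_284 = 3
  a_285 = 60;  a_286 = 85;  a_287 = 63;  a_288 = 68;  a_289 = 9;  a_290 = 11
  a_291 = 75;  a_292 = 48;  a_293 = 49;  a_294 = 42;  a_295 = 23;  a_296 = 78
  a_297 = 10;  a_298 = 29;  a_299 = 72;  a_300 = 60;  a_301 = 30;  a_302 = 63
  a_303 = 25;  a_304 = 19;  a_305 = 30;  a_306 = 27;  a_307 = 49;  a_308 = 54
  a_309 = 86;  a_310 = 21;  a_311 = 23;  a_312 = 6;  a_313 = 31;  a_314 = 37
  a_315 = 49;  a_316 = 78;  a_317 = 57;  a_318 = 72;  a_319 = 50;  a_320 = 46
  a_321 = 72;  a_322 = 1;  a_323 = 86;  a_324 = 29;  a_325 = 60;  a_326 = 14
  a_327 = 47;  a_328 = 38;  a_329 = 83;  a_330 = 39;  a_331 = 30;  a_332 = 20
  a_333 = 12;  a_334 = 75;  a_335 = 61;  a_336 = 32;  a_337 = 71;  a_338 = 15
  a_339 = 5;  a_340 = 30;  a_341 = 50;  a_342 = 50;  a_343 = 91;  a_344 = 78
  a_345 = 48;  a_346 = 2;  a_347 = 45;  a_348 = 68
a_349 = 49·68 + 29·45 + 25·2 = 31
a_350 = 49·31 + 29·68 + 25·45 = 57

57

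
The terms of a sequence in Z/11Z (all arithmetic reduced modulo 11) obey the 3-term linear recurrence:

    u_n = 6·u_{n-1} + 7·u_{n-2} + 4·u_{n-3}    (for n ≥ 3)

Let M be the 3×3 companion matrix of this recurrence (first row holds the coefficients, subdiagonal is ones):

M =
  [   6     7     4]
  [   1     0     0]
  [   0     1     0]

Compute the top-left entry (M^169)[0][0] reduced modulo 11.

(M^169)[0][0] is the top entry after applying M 169 times to the unit state (1, 0, 0). Equivalently it is h_{171} for the auxiliary sequence (h_n) obeying the same recurrence with h_2 = 1 and h_i = 0 for 0 ≤ i < 2:
h_3 = 6·1 + 7·0 + 4·0 = 6
h_4 = 6·6 + 7·1 + 4·0 = 10
h_5 = 6·10 + 7·6 + 4·1 = 7
h_6 = 6·7 + 7·10 + 4·6 = 4
h_7 = 6·4 + 7·7 + 4·10 = 3
h_8 = 6·3 + 7·4 + 4·7 = 8
h_9 = 6·8 + 7·3 + 4·4 = 8
h_10 = 6·8 + 7·8 + 4·3 = 6
h_11 = 6·6 + 7·8 + 4·8 = 3
h_12 = 6·3 + 7·6 + 4·8 = 4
h_13 = 6·4 + 7·3 + 4·6 = 3
h_14 = 6·3 + 7·4 + 4·3 = 3
h_15 = 6·3 + 7·3 + 4·4 = 0
h_16 = 6·0 + 7·3 + 4·3 = 0
h_17 = 6·0 + 7·0 + 4·3 = 1
(h_15, h_16, h_17) = (0, 0, 1) = (h_0, h_1, h_2), so the sequence has period 15.
171 ≡ 6 (mod 15), hence h_171 = h_6 = 4.

4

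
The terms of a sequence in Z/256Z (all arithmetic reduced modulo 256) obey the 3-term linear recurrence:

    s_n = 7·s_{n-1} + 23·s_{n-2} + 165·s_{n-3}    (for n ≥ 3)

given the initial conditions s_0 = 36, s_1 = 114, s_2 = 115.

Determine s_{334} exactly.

s_3 = 7·115 + 23·114 + 165·36 = 151
s_4 = 7·151 + 23·115 + 165·114 = 240
s_5 = 7·240 + 23·151 + 165·115 = 64
s_6 = 7·64 + 23·240 + 165·151 = 163
s_7 = 7·163 + 23·64 + 165·240 = 229
s_8 = 7·229 + 23·163 + 165·64 = 40
Continuing the recurrence:
  s_9 = 186;  s_10 = 71;  s_11 = 111;  s_12 = 76;  s_13 = 208;  s_14 = 15
  s_15 = 21;  s_16 = 252;  s_17 = 114;  s_18 = 75;  s_19 = 183;  s_20 = 56
  s_21 = 80;  s_22 = 43;  s_23 = 117;  s_24 = 160;  s_25 = 154;  s_26 = 255
  s_27 = 239;  s_28 = 180;  s_29 = 192;  s_30 = 119;  s_31 = 133;  s_32 = 20
  s_33 = 50;  s_34 = 227;  s_35 = 151;  s_36 = 192;  s_37 = 32;  s_38 = 115
  s_39 = 197;  s_40 = 88;  s_41 = 58;  s_42 = 119;  s_43 = 47;  s_44 = 92
  s_45 = 112;  s_46 = 159;  s_47 = 181;  s_48 = 108;  s_49 = 178;  s_50 = 59
  s_51 = 55;  s_52 = 136;  s_53 = 176;  s_54 = 123;  s_55 = 213;  s_56 = 80
  s_57 = 154;  s_58 = 175;  s_59 = 47;  s_60 = 68;  s_61 = 224;  s_62 = 135
  s_63 = 165;  s_64 = 4;  s_65 = 242;  s_66 = 83;  s_67 = 151;  s_68 = 144
  s_69 = 0;  s_70 = 67;  s_71 = 165;  s_72 = 136;  s_73 = 186;  s_74 = 167
  s_75 = 239;  s_76 = 108;  s_77 = 16;  s_78 = 47;  s_79 = 85;  s_80 = 220
  s_81 = 242;  s_82 = 43;  s_83 = 183;  s_84 = 216;  s_85 = 16;  s_86 = 203
  s_87 = 53;  s_88 = 0;  s_89 = 154;  s_90 = 95;  s_91 = 111;  s_92 = 212
  s_93 = 0;  s_94 = 151;  s_95 = 197;  s_96 = 244;  s_97 = 178;  s_98 = 195
  s_99 = 151;  s_100 = 96;  s_101 = 224;  s_102 = 19;  s_103 = 133;  s_104 = 184
  s_105 = 58;  s_106 = 215;  s_107 = 175;  s_108 = 124;  s_109 = 176;  s_110 = 191
  s_111 = 245;  s_112 = 76;  s_113 = 50;  s_114 = 27;  s_115 = 55;  s_116 = 40
  s_117 = 112;  s_118 = 27;  s_119 = 149;  s_120 = 176;  s_121 = 154;  s_122 = 15
  s_123 = 175;  s_124 = 100;  s_125 = 32;  s_126 = 167;  s_127 = 229;  s_128 = 228
  s_129 = 114;  s_130 = 51;  s_131 = 151;  s_132 = 48;  s_133 = 192;  s_134 = 227
  s_135 = 101;  s_136 = 232;  s_137 = 186;  s_138 = 7;  s_139 = 111;  s_140 = 140
  s_141 = 80;  s_142 = 79;  s_143 = 149;  s_144 = 188;  s_145 = 114;  s_146 = 11
  s_147 = 183;  s_148 = 120;  s_149 = 208;  s_150 = 107;  s_151 = 245;  s_152 = 96
  s_153 = 154;  s_154 = 191;  s_155 = 239;  s_156 = 244;  s_157 = 64;  s_158 = 183
  s_159 = 5;  s_160 = 212;  s_161 = 50;  s_162 = 163;  s_163 = 151;  s_164 = 0
  s_165 = 160;  s_166 = 179;  s_167 = 69;  s_168 = 24;  s_169 = 58;  s_170 = 55
  s_171 = 47;  s_172 = 156;  s_173 = 240;  s_174 = 223;  s_175 = 53;  s_176 = 44
  s_177 = 178;  s_178 = 251;  s_179 = 55;  s_180 = 200;  s_181 = 48;  s_182 = 187
  s_183 = 85;  s_184 = 16;  s_185 = 154;  s_186 = 111;  s_187 = 47;  s_188 = 132
  s_189 = 96;  s_190 = 199;  s_191 = 37;  s_192 = 196;  s_193 = 242;  s_194 = 19
  s_195 = 151;  s_196 = 208;  s_197 = 128;  s_198 = 131;  s_199 = 37;  s_200 = 72
  s_201 = 186;  s_202 = 103;  s_203 = 239;  s_204 = 172;  s_205 = 144;  s_206 = 111
  s_207 = 213;  s_208 = 156;  s_209 = 242;  s_210 = 235;  s_211 = 183;  s_212 = 24
  s_213 = 144;  s_214 = 11;  s_215 = 181;  s_216 = 192;  s_217 = 154;  s_218 = 31
  s_219 = 111;  s_220 = 20;  s_221 = 128;  s_222 = 215;  s_223 = 69;  s_224 = 180
  s_225 = 178;  s_226 = 131;  s_227 = 151;  s_228 = 160;  s_229 = 96;  s_230 = 83
  s_231 = 5;  s_232 = 120;  s_233 = 58;  s_234 = 151;  s_235 = 175;  s_236 = 188
  s_237 = 48;  s_238 = 255;  s_239 = 117;  s_240 = 12;  s_241 = 50;  s_242 = 219
  s_243 = 55;  s_244 = 104;  s_245 = 240;  s_246 = 91;  s_247 = 21;  s_248 = 112
  s_249 = 154;  s_250 = 207;  s_251 = 175;  s_252 = 164;  s_253 = 160;  s_254 = 231
  s_255 = 101;  s_256 = 164;  s_257 = 114;  s_258 = 243;  s_259 = 151;  s_260 = 112
  s_261 = 64;  s_262 = 35;  s_263 = 229;  s_264 = 168;  s_265 = 186;  s_266 = 199
  s_267 = 111;  s_268 = 204;  s_269 = 208;  s_270 = 143;  s_271 = 21;  s_272 = 124
  s_273 = 114;  s_274 = 203;  s_275 = 183;  s_276 = 184;  s_277 = 80;  s_278 = 171
  s_279 = 117;  s_280 = 32;  s_281 = 154;  s_282 = 127;  s_283 = 239;  s_284 = 52
  s_285 = 192;  s_286 = 247;  s_287 = 133;  s_288 = 148;  s_289 = 50;  s_290 = 99
  s_291 = 151;  s_292 = 64;  s_293 = 32;  s_294 = 243;  s_295 = 197;  s_296 = 216
  s_297 = 58;  s_298 = 247;  s_299 = 47;  s_300 = 220;  s_301 = 112;  s_302 = 31
  s_303 = 181;  s_304 = 236;  s_305 = 178;  s_306 = 187;  s_307 = 55;  s_308 = 8
  s_309 = 176;  s_310 = 251;  s_311 = 213;  s_312 = 208;  s_313 = 154;  s_314 = 47
  s_315 = 47;  s_316 = 196;  s_317 = 224;  s_318 = 7;  s_319 = 165;  s_320 = 132
  s_321 = 242;  s_322 = 211;  s_323 = 151;  s_324 = 16;  s_325 = 0;  s_326 = 195
  s_327 = 165;  s_328 = 8;  s_329 = 186;  s_330 = 39;  s_331 = 239;  s_332 = 236
s_333 = 7·236 + 23·239 + 165·39 = 16
s_334 = 7·16 + 23·236 + 165·239 = 175

175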